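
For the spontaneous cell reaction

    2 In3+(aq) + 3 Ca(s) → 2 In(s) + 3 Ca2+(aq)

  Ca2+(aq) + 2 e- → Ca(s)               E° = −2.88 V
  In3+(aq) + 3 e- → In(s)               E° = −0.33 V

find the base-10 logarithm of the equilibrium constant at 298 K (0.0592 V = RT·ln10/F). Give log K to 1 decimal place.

log K = 258.4

The In³⁺/In couple is reduced (cathode); E°cell = −0.33 − (−2.88) = +2.55 V with n = 6.
At equilibrium E = 0, so log K = nE°cell / 0.0592 = (6)(+2.55) / 0.0592 = 258.4.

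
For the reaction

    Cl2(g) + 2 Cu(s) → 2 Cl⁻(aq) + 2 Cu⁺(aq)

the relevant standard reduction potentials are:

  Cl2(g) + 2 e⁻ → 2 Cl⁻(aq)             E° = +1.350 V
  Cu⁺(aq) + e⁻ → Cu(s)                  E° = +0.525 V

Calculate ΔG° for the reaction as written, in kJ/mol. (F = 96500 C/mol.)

−159 kJ/mol

In the reaction as written Cl2(g) is reduced, so the Cl₂/Cl⁻ couple is the cathode and Cu⁺/Cu is the anode.
E°cell = +1.350 − (+0.525) = +0.825 V; balancing electrons gives n = 2.
ΔG° = −nFE°cell = −(2)(96500)(+0.825) J/mol = −159 kJ/mol.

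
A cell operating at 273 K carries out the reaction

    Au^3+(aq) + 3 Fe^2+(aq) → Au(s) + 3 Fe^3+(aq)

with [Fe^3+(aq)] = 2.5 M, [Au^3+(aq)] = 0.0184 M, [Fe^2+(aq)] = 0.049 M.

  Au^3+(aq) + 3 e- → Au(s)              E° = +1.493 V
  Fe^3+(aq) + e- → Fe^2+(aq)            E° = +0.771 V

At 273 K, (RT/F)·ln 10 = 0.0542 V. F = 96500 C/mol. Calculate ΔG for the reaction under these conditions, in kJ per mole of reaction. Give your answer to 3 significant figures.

−173 kJ/mol

With Au³⁺/Au reduced at the cathode, E°cell = +1.493 − (+0.771) = +0.722 V and n = 3.
Q = [Fe^3+(aq)]^3 / ([Au^3+(aq)]·[Fe^2+(aq)]^3) = 7.22×10^6, so log Q = 6.858 and E = +0.722 − (0.0542/3)(6.858) = +0.5981 V.
Then ΔG = −nFE = −3 × 96500 × +0.5981 J/mol = −173 kJ/mol.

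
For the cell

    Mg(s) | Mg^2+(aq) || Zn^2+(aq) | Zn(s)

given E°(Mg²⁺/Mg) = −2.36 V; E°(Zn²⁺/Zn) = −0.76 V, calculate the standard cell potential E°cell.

+1.60 V

By convention the left-hand electrode in cell notation is the anode (oxidation) and the right-hand electrode is the cathode (reduction).
E°cell = E°(right) − E°(left) = −0.76 − (−2.36) = +1.60 V.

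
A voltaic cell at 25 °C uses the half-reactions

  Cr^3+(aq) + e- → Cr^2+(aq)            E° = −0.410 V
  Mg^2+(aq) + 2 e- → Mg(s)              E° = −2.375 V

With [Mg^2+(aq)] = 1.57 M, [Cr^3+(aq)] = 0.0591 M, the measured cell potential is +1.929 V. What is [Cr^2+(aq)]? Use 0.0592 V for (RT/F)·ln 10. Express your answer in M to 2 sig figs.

0.19 M

With Cr³⁺/Cr²⁺ at the cathode and Mg²⁺/Mg at the anode, E°cell = −0.410 − (−2.375) = +1.965 V (n = 2).
Rearranging E = E° − (0.0592/n)·log Q gives log Q = 2(+1.965 − (+1.929))/0.0592 = 1.216.
Balancing electrons gives 2 Cr^3+(aq) + Mg(s) → 2 Cr^2+(aq) + Mg^2+(aq); thus Q = ([Cr^2+(aq)]^2·[Mg^2+(aq)]) / [Cr^3+(aq)]^2.
Solving for the unknown gives log [Cr^2+(aq)] = −0.718, so [Cr^2+(aq)] ≈ 0.19 M.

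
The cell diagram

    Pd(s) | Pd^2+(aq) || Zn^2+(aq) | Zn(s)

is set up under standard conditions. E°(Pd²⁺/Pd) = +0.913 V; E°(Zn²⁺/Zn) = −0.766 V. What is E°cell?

−1.679 V

By convention the left-hand electrode in cell notation is the anode (oxidation) and the right-hand electrode is the cathode (reduction).
E°cell = E°(right) − E°(left) = −0.766 − (+0.913) = −1.679 V.
The negative sign shows that, as written, the cell would require an external voltage to drive the reaction.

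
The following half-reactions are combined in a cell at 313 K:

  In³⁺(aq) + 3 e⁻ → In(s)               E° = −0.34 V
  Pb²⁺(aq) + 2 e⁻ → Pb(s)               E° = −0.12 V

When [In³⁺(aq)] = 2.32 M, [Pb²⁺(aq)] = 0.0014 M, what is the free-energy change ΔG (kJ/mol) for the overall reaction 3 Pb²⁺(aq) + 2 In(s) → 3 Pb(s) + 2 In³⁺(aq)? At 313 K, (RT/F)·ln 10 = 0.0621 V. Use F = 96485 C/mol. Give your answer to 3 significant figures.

E°cell = −0.12 − (−0.34) = +0.22 V; the balanced reaction transfers n = 6 electrons.
The reaction quotient is [In³⁺(aq)]^2 / [Pb²⁺(aq)]^3 = 1.96×10^9; by Nernst, E = +0.22 − (0.0621/6)(9.293) = +0.1238 V.
Finally ΔG = −nFE = −(6)(96485 C/mol)(+0.1238 V) = −71.7 kJ/mol.

−71.7 kJ/mol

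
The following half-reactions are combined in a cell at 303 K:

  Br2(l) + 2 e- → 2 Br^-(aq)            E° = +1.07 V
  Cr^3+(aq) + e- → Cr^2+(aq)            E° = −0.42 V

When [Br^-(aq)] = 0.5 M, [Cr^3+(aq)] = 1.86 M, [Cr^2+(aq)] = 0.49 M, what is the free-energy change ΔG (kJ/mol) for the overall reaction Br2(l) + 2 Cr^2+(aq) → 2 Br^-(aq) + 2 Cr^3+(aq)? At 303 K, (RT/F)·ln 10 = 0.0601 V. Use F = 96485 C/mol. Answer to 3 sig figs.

E°cell = +1.07 − (−0.42) = +1.49 V; the balanced reaction transfers n = 2 electrons.
The reaction quotient is ([Br^-(aq)]^2·[Cr^3+(aq)]^2) / [Cr^2+(aq)]^2 = 3.6; by Nernst, E = +1.49 − (0.0601/2)(0.557) = +1.4733 V.
Then ΔG = −nFE = −2 × 96485 × +1.4733 J/mol = −284 kJ/mol.

−284 kJ/mol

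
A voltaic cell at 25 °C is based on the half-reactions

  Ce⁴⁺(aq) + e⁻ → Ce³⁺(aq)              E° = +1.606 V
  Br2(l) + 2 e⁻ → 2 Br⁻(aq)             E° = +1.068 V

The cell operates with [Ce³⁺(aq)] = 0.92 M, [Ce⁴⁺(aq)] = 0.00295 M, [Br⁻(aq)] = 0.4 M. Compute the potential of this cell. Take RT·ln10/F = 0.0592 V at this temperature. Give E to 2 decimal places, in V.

Ce⁴⁺/Ce³⁺ is reduced (cathode, E° = +1.606 V) and Br₂/Br⁻ is oxidized (anode).
The standard potential is +1.606 − (+1.068) = +0.538 V and the balanced reaction transfers n = 2 electrons.
For the overall reaction 2 Ce⁴⁺(aq) + 2 Br⁻(aq) → 2 Ce³⁺(aq) + Br2(l), Q = [Ce³⁺(aq)]^2 / ([Ce⁴⁺(aq)]^2·[Br⁻(aq)]^2) = 6.08×10^5, giving log Q = 5.784.
By the Nernst equation, E = +0.538 − (0.0592/2)·(5.784) = +0.37 V.

+0.37 V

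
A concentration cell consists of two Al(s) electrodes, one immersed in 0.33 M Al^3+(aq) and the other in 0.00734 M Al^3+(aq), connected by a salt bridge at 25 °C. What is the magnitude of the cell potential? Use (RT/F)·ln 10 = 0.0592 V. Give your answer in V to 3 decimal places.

0.033 V

For a concentration cell E°cell = 0, since both electrodes use the same couple.
The compartment with the higher Al^3+(aq) concentration (0.33 M) acts as the cathode; ions are reduced there and produced at the dilute (0.00734 M) anode.
With n = 3, Ecell = −(0.0592/3)·log([dilute]/[conc]) = −(0.0592/3)·log(0.00734/0.33) = +0.033 V.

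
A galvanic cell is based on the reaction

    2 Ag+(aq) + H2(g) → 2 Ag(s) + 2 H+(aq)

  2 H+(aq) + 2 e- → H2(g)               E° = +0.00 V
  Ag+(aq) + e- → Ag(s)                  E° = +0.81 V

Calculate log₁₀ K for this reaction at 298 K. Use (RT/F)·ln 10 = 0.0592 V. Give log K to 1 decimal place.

log K = 27.4

The Ag⁺/Ag couple is reduced (cathode); E°cell = +0.81 − (+0.00) = +0.81 V with n = 2.
At equilibrium E = 0, so log K = nE°cell / 0.0592 = (2)(+0.81) / 0.0592 = 27.4.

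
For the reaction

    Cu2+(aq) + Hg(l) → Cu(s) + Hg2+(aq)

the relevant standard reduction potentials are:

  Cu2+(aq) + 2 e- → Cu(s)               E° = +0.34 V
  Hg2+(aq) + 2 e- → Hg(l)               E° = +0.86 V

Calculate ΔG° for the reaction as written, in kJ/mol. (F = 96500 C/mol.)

In the reaction as written Cu2+(aq) is reduced, so the Cu²⁺/Cu couple is the cathode and Hg²⁺/Hg is the anode.
E°cell = +0.34 − (+0.86) = −0.52 V; balancing electrons gives n = 2.
ΔG° = −nFE°cell = −(2)(96500)(−0.52) J/mol = +100 kJ/mol.

+100 kJ/mol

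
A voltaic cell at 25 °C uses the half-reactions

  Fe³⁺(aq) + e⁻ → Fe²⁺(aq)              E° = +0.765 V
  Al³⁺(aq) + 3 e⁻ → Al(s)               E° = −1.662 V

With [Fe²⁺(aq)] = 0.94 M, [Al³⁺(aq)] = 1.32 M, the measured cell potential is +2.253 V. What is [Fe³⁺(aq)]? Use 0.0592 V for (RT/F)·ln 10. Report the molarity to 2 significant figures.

Fe³⁺/Fe²⁺ is the cathode (higher E°); E°cell = +0.765 − (−1.662) = +2.427 V with n = 3.
Rearranging E = E° − (0.0592/n)·log Q gives log Q = 3(+2.427 − (+2.253))/0.0592 = 8.818.
The balanced reaction is 3 Fe³⁺(aq) + Al(s) → 3 Fe²⁺(aq) + Al³⁺(aq), so Q = ([Fe²⁺(aq)]^3·[Al³⁺(aq)]) / [Fe³⁺(aq)]^3.
Isolating [Fe³⁺(aq)] in Q = 10^{8.818} yields log [Fe³⁺(aq)] = −2.926, i.e. 0.0012 M.

0.0012 M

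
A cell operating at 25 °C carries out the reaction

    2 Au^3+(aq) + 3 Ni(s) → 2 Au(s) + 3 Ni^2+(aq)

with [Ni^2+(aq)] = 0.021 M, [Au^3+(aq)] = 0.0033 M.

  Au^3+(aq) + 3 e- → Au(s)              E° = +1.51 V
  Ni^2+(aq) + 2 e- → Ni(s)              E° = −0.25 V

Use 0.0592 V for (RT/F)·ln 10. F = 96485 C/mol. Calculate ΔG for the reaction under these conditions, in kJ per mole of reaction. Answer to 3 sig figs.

−1020 kJ/mol

The standard cell potential is +1.51 − (−0.25) = +1.76 V, with n = 6 electrons in the balanced equation.
Here Q = [Ni^2+(aq)]^3 / [Au^3+(aq)]^2 = 0.85 (log Q = −0.070), giving E = +1.76 − (0.0592/6)·(−0.070) = +1.7607 V.
Finally ΔG = −nFE = −(6)(96485 C/mol)(+1.7607 V) = −1020 kJ/mol.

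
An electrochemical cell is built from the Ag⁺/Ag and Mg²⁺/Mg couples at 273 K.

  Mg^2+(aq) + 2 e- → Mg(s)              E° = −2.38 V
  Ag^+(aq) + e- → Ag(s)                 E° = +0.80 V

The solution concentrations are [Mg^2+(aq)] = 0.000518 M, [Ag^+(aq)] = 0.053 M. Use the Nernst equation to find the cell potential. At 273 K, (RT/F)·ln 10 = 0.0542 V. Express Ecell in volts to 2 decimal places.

+3.20 V

Ag⁺/Ag is reduced (cathode, E° = +0.80 V) and Mg²⁺/Mg is oxidized (anode).
E°cell = +0.80 − (−2.38) = +3.18 V, with n = 2 electrons transferred.
For the overall reaction 2 Ag^+(aq) + Mg(s) → 2 Ag(s) + Mg^2+(aq), Q = [Mg^2+(aq)] / [Ag^+(aq)]^2 = 0.184, giving log Q = −0.734.
E = E° − (0.0542/n)·log Q = +3.18 − (0.0542/2)(−0.734) = +3.20 V.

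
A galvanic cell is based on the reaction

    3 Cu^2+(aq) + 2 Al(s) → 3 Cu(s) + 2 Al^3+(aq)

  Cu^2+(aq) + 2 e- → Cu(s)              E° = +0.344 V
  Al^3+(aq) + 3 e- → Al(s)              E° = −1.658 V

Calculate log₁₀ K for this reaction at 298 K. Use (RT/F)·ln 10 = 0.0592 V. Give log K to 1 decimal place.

log K = 202.9

The Cu²⁺/Cu couple is reduced (cathode); E°cell = +0.344 − (−1.658) = +2.002 V with n = 6.
At equilibrium E = 0, so log K = nE°cell / 0.0592 = (6)(+2.002) / 0.0592 = 202.9.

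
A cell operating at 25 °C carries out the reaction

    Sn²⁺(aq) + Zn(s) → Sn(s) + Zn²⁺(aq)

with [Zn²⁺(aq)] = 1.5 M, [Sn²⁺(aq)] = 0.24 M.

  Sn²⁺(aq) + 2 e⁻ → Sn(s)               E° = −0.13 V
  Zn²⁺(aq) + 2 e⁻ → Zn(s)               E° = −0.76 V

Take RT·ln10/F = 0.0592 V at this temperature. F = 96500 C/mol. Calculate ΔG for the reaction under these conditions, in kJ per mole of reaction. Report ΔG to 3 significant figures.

E°cell = −0.13 − (−0.76) = +0.63 V; the balanced reaction transfers n = 2 electrons.
Q = [Zn²⁺(aq)] / [Sn²⁺(aq)] = 6.25, so log Q = 0.796 and E = +0.63 − (0.0592/2)(0.796) = +0.6064 V.
Finally ΔG = −nFE = −(2)(96500 C/mol)(+0.6064 V) = −117 kJ/mol.

−117 kJ/mol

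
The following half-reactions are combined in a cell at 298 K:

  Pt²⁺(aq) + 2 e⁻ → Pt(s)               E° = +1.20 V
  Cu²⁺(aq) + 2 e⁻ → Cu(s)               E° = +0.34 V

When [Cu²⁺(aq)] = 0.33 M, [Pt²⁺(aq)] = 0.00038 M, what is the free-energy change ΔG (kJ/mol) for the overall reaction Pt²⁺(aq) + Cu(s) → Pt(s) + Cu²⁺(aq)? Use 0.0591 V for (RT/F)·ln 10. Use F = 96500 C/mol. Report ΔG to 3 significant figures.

−149 kJ/mol

With Pt²⁺/Pt reduced at the cathode, E°cell = +1.20 − (+0.34) = +0.86 V and n = 2.
Q = [Cu²⁺(aq)] / [Pt²⁺(aq)] = 868, so log Q = 2.939 and E = +0.86 − (0.0591/2)(2.939) = +0.7732 V.
Finally ΔG = −nFE = −(2)(96500 C/mol)(+0.7732 V) = −149 kJ/mol.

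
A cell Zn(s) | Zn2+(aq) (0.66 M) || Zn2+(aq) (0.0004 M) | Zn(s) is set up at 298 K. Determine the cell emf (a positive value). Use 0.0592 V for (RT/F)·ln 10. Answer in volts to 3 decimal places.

For a concentration cell E°cell = 0, since both electrodes use the same couple.
The compartment with the higher Zn2+(aq) concentration (0.66 M) acts as the cathode; ions are reduced there and produced at the dilute (0.0004 M) anode.
With n = 2, Ecell = −(0.0592/2)·log([dilute]/[conc]) = −(0.0592/2)·log(0.0004/0.66) = +0.095 V.

0.095 V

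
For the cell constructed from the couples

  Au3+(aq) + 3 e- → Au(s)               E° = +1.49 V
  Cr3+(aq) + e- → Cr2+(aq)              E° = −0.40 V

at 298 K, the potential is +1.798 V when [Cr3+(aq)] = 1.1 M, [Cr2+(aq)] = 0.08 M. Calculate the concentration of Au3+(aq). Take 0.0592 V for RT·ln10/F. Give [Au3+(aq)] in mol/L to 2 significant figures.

Au³⁺/Au is the cathode (higher E°); E°cell = +1.49 − (−0.40) = +1.89 V with n = 3.
Since E = E° − (0.0592/n)·log Q, log Q = n(E° − E)/0.0592 = 4.662.
The balanced reaction is Au3+(aq) + 3 Cr2+(aq) → Au(s) + 3 Cr3+(aq), so Q = [Cr3+(aq)]^3 / ([Au3+(aq)]·[Cr2+(aq)]^3).
Substituting the known concentrations and solving, log [Au3+(aq)] = −1.247 and [Au3+(aq)] = 0.057 M.

0.057 M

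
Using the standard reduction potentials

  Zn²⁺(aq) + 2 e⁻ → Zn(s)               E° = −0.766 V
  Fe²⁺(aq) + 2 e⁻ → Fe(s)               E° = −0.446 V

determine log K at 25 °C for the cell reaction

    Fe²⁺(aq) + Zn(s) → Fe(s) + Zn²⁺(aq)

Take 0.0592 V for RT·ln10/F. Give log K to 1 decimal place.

log K = 10.8

The Fe²⁺/Fe couple is reduced (cathode); E°cell = −0.446 − (−0.766) = +0.320 V with n = 2.
At equilibrium E = 0, so log K = nE°cell / 0.0592 = (2)(+0.320) / 0.0592 = 10.8.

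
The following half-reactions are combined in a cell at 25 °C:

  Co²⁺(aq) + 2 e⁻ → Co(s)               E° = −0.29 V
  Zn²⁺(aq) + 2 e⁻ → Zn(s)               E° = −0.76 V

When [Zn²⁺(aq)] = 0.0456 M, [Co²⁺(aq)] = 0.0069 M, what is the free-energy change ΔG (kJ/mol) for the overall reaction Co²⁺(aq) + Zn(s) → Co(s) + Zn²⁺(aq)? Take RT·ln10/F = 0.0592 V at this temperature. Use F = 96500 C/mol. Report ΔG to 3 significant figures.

E°cell = −0.29 − (−0.76) = +0.47 V; the balanced reaction transfers n = 2 electrons.
Here Q = [Zn²⁺(aq)] / [Co²⁺(aq)] = 6.61 (log Q = 0.820), giving E = +0.47 − (0.0592/2)·(0.820) = +0.4457 V.
ΔG = −nFE = −(2)(96500)(+0.4457) J/mol = −86.0 kJ/mol.

−86.0 kJ/mol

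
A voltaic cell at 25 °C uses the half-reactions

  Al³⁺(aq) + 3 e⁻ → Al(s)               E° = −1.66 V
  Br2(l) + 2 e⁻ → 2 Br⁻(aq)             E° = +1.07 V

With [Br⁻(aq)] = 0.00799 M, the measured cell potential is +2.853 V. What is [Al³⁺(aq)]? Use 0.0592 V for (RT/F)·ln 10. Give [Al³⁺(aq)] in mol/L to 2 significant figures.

Br₂/Br⁻ is the cathode (higher E°); E°cell = +1.07 − (−1.66) = +2.73 V with n = 6.
Since E = E° − (0.0592/n)·log Q, log Q = n(E° − E)/0.0592 = −12.466.
The balanced reaction is 3 Br2(l) + 2 Al(s) → 6 Br⁻(aq) + 2 Al³⁺(aq), so Q = [Br⁻(aq)]^6·[Al³⁺(aq)]^2.
Isolating [Al³⁺(aq)] in Q = 10^{−12.466} yields log [Al³⁺(aq)] = 0.059, i.e. 1.1 M.

1.1 M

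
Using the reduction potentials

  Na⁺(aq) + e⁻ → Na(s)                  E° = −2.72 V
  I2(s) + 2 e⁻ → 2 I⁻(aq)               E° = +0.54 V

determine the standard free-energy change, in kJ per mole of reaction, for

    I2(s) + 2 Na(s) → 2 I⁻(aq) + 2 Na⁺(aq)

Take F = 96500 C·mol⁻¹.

−629 kJ/mol

In the reaction as written I2(s) is reduced, so the I₂/I⁻ couple is the cathode and Na⁺/Na is the anode.
E°cell = +0.54 − (−2.72) = +3.26 V; balancing electrons gives n = 2.
ΔG° = −nFE°cell = −(2)(96500)(+3.26) J/mol = −629 kJ/mol.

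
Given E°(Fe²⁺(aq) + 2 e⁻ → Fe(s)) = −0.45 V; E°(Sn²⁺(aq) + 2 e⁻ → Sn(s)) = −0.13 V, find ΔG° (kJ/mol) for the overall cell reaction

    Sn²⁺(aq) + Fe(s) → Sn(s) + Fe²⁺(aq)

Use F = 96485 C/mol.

−61.8 kJ/mol

In the reaction as written Sn²⁺(aq) is reduced, so the Sn²⁺/Sn couple is the cathode and Fe²⁺/Fe is the anode.
E°cell = −0.13 − (−0.45) = +0.32 V; balancing electrons gives n = 2.
ΔG° = −nFE°cell = −(2)(96485)(+0.32) J/mol = −61.8 kJ/mol.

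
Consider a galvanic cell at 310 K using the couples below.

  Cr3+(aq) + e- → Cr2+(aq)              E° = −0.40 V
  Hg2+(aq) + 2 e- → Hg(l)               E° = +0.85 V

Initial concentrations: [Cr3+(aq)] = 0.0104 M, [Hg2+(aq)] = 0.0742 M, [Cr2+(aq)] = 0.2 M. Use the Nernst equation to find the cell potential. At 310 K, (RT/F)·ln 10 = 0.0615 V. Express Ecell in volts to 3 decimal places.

Hg²⁺/Hg is reduced (cathode, E° = +0.85 V) and Cr³⁺/Cr²⁺ is oxidized (anode).
E°cell = E°cat − E°an = +0.85 − (−0.40) = +1.25 V; n = 2.
For the overall reaction Hg2+(aq) + 2 Cr2+(aq) → Hg(l) + 2 Cr3+(aq), Q = [Cr3+(aq)]^2 / ([Hg2+(aq)]·[Cr2+(aq)]^2) = 0.0364, giving log Q = −1.438.
By the Nernst equation, E = +1.25 − (0.0615/2)·(−1.438) = +1.294 V.

+1.294 V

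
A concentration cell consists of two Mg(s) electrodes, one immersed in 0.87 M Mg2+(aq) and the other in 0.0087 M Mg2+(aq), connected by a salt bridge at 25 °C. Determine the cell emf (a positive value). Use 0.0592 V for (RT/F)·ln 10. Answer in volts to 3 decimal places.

0.059 V

For a concentration cell E°cell = 0, since both electrodes use the same couple.
The compartment with the higher Mg2+(aq) concentration (0.87 M) acts as the cathode; ions are reduced there and produced at the dilute (0.0087 M) anode.
With n = 2, Ecell = −(0.0592/2)·log([dilute]/[conc]) = −(0.0592/2)·log(0.0087/0.87) = +0.059 V.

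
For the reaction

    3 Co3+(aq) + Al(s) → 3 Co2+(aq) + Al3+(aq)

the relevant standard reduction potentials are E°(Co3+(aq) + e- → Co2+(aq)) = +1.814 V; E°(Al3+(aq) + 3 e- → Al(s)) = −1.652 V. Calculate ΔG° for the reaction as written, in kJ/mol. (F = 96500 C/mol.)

In the reaction as written Co3+(aq) is reduced, so the Co³⁺/Co²⁺ couple is the cathode and Al³⁺/Al is the anode.
E°cell = +1.814 − (−1.652) = +3.466 V; balancing electrons gives n = 3.
ΔG° = −nFE°cell = −(3)(96500)(+3.466) J/mol = −1003 kJ/mol.

−1003 kJ/mol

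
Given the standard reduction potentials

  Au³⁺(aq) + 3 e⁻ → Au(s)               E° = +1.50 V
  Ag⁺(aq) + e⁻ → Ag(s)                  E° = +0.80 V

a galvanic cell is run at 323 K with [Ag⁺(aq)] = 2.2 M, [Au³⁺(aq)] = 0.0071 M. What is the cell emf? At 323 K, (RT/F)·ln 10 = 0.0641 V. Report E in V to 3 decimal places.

+0.632 V

The Au³⁺/Au couple has the more positive E°, so it is the cathode; Ag⁺/Ag is the anode.
The standard potential is +1.50 − (+0.80) = +0.70 V and the balanced reaction transfers n = 3 electrons.
For the overall reaction Au³⁺(aq) + 3 Ag(s) → Au(s) + 3 Ag⁺(aq), Q = [Ag⁺(aq)]^3 / [Au³⁺(aq)] = 1.5×10^3, giving log Q = 3.176.
E = E° − (0.0641/n)·log Q = +0.70 − (0.0641/3)(3.176) = +0.632 V.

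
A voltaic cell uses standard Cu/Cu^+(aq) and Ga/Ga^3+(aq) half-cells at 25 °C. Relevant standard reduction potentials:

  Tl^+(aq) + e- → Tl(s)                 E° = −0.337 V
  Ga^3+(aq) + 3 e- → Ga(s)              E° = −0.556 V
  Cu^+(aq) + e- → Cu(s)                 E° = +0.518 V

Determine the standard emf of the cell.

+1.074 V

Of the two couples in this cell, the one with the more positive reduction potential is reduced at the cathode: here that is Cu⁺/Cu (+0.518 V); Ga³⁺/Ga (−0.556 V) is the anode.
E°cell = E°(cathode) − E°(anode) = +0.518 − (−0.556) = +1.074 V.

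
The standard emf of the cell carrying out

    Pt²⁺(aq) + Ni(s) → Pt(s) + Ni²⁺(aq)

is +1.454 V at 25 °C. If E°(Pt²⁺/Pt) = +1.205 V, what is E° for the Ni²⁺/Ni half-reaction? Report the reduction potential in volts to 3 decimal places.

−0.249 V

In the reaction as written the Pt²⁺/Pt couple is reduced (cathode) and Ni²⁺/Ni is oxidized (anode), so E°cell = E°(Pt²⁺/Pt) − E°(Ni²⁺/Ni).
E°(Ni²⁺/Ni) = E°(cathode) − E°cell = +1.205 − (+1.454) = −0.249 V.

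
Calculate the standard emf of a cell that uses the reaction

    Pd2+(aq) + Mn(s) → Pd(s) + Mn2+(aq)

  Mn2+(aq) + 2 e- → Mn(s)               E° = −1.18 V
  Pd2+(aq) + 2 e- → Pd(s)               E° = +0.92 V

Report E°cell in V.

Pd2+(aq) gains electrons, so the Pd²⁺/Pd couple is the cathode; the Mn²⁺/Mn couple is the anode.
E°cell = E°(cathode) − E°(anode) = +0.92 − (−1.18) = +2.10 V.

+2.10 V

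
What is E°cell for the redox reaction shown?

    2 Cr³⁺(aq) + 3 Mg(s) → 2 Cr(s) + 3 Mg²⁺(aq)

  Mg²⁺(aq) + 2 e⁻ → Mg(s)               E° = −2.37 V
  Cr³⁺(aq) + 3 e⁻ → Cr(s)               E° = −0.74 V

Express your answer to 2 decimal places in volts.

+1.63 V

Cr³⁺(aq) gains electrons, so the Cr³⁺/Cr couple is the cathode; the Mg²⁺/Mg couple is the anode.
E°cell = E°(cathode) − E°(anode) = −0.74 − (−2.37) = +1.63 V.
The positive value indicates the reaction is spontaneous as written.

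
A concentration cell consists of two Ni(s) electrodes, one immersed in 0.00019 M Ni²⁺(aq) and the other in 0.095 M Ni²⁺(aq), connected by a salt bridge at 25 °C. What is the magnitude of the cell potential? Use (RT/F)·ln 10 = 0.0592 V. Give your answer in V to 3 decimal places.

0.080 V

For a concentration cell E°cell = 0, since both electrodes use the same couple.
The compartment with the higher Ni²⁺(aq) concentration (0.095 M) acts as the cathode; ions are reduced there and produced at the dilute (0.00019 M) anode.
With n = 2, Ecell = −(0.0592/2)·log([dilute]/[conc]) = −(0.0592/2)·log(0.00019/0.095) = +0.080 V.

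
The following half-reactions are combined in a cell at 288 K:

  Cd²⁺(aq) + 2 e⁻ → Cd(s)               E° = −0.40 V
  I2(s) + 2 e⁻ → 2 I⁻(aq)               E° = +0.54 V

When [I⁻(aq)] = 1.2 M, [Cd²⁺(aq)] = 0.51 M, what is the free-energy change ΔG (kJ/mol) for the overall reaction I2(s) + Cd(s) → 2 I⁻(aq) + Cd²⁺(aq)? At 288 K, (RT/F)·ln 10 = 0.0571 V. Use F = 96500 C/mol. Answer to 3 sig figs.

With I₂/I⁻ reduced at the cathode, E°cell = +0.54 − (−0.40) = +0.94 V and n = 2.
Q = [I⁻(aq)]^2·[Cd²⁺(aq)] = 0.734, so log Q = −0.134 and E = +0.94 − (0.0571/2)(−0.134) = +0.9438 V.
Finally ΔG = −nFE = −(2)(96500 C/mol)(+0.9438 V) = −182 kJ/mol.

−182 kJ/mol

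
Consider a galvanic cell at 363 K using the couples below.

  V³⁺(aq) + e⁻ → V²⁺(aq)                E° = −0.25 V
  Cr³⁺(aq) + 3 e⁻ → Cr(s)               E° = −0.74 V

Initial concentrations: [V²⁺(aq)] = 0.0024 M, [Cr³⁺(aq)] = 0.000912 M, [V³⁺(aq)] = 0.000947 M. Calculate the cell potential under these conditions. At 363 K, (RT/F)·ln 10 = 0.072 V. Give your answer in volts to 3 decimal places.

V³⁺/V²⁺ is reduced (cathode, E° = −0.25 V) and Cr³⁺/Cr is oxidized (anode).
E°cell = −0.25 − (−0.74) = +0.49 V, with n = 3 electrons transferred.
The balanced reaction is 3 V³⁺(aq) + Cr(s) → 3 V²⁺(aq) + Cr³⁺(aq), so Q = ([V²⁺(aq)]^3·[Cr³⁺(aq)]) / [V³⁺(aq)]^3 = 0.0148 and log Q = −1.828.
By the Nernst equation, E = +0.49 − (0.072/3)·(−1.828) = +0.534 V.

+0.534 V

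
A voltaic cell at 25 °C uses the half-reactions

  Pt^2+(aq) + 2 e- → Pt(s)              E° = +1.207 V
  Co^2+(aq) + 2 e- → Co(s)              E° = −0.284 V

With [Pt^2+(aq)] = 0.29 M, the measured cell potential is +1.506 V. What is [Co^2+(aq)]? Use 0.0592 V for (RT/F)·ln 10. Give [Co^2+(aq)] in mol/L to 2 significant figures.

0.090 M

Pt²⁺/Pt is the cathode (higher E°); E°cell = +1.207 − (−0.284) = +1.491 V with n = 2.
From the Nernst equation, log Q = n(E° − E)/0.0592 = 2·(+1.491 − (+1.506))/0.0592 = −0.507.
Balancing electrons gives Pt^2+(aq) + Co(s) → Pt(s) + Co^2+(aq); thus Q = [Co^2+(aq)] / [Pt^2+(aq)].
Solving for the unknown gives log [Co^2+(aq)] = −1.045, so [Co^2+(aq)] ≈ 0.090 M.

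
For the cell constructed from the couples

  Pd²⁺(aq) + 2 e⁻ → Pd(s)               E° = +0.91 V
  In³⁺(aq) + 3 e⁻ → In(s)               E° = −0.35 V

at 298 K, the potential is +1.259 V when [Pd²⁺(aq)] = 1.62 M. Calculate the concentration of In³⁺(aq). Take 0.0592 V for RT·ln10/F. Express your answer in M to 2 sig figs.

With Pd²⁺/Pd at the cathode and In³⁺/In at the anode, E°cell = +0.91 − (−0.35) = +1.26 V (n = 6).
Since E = E° − (0.0592/n)·log Q, log Q = n(E° − E)/0.0592 = 0.101.
The balanced reaction is 3 Pd²⁺(aq) + 2 In(s) → 3 Pd(s) + 2 In³⁺(aq), so Q = [In³⁺(aq)]^2 / [Pd²⁺(aq)]^3.
Solving for the unknown gives log [In³⁺(aq)] = 0.365, so [In³⁺(aq)] ≈ 2.3 M.

2.3 M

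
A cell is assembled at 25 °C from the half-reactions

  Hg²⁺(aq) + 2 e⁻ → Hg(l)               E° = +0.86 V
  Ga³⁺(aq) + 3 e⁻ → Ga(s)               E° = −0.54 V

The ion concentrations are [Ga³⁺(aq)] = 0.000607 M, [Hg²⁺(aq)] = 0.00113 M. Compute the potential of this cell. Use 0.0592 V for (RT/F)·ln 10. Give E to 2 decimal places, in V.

Since E°(Hg²⁺/Hg) > E°(Ga³⁺/Ga), Hg²⁺/Hg serves as the cathode.
E°cell = +0.86 − (−0.54) = +1.40 V, with n = 6 electrons transferred.
For the overall reaction 3 Hg²⁺(aq) + 2 Ga(s) → 3 Hg(l) + 2 Ga³⁺(aq), Q = [Ga³⁺(aq)]^2 / [Hg²⁺(aq)]^3 = 255, giving log Q = 2.407.
E = E° − (0.0592/n)·log Q = +1.40 − (0.0592/6)(2.407) = +1.38 V.

+1.38 V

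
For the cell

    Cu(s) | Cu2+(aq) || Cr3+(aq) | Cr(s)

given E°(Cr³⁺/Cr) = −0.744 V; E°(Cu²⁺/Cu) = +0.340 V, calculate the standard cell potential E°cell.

By convention the left-hand electrode in cell notation is the anode (oxidation) and the right-hand electrode is the cathode (reduction).
E°cell = E°(right) − E°(left) = −0.744 − (+0.340) = −1.084 V.
The negative sign shows that, as written, the cell would require an external voltage to drive the reaction.

−1.084 V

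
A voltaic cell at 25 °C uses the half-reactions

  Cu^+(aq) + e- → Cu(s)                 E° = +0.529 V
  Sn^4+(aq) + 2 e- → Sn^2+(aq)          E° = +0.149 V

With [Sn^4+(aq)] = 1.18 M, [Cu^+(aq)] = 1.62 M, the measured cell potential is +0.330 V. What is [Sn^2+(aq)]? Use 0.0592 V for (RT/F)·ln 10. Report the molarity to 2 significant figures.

The Cu⁺/Cu couple has the larger reduction potential, so it is the cathode: E°cell = +0.529 − (+0.149) = +0.380 V and n = 2.
Rearranging E = E° − (0.0592/n)·log Q gives log Q = 2(+0.380 − (+0.330))/0.0592 = 1.689.
Balancing electrons gives 2 Cu^+(aq) + Sn^2+(aq) → 2 Cu(s) + Sn^4+(aq); thus Q = [Sn^4+(aq)] / ([Cu^+(aq)]^2·[Sn^2+(aq)]).
Substituting the known concentrations and solving, log [Sn^2+(aq)] = −2.036 and [Sn^2+(aq)] = 0.0092 M.

0.0092 M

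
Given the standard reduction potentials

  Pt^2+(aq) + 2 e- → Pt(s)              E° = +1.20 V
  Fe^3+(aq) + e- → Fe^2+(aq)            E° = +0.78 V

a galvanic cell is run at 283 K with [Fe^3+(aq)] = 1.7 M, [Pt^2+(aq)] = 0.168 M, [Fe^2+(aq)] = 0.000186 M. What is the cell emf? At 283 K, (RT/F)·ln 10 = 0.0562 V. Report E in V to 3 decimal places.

+0.176 V

Pt²⁺/Pt is reduced (cathode, E° = +1.20 V) and Fe³⁺/Fe²⁺ is oxidized (anode).
E°cell = +1.20 − (+0.78) = +0.42 V, with n = 2 electrons transferred.
Balancing gives Pt^2+(aq) + 2 Fe^2+(aq) → Pt(s) + 2 Fe^3+(aq); hence Q = [Fe^3+(aq)]^2 / ([Pt^2+(aq)]·[Fe^2+(aq)]^2) = 4.97×10^8 (log Q = 8.697).
By the Nernst equation, E = +0.42 − (0.0562/2)·(8.697) = +0.176 V.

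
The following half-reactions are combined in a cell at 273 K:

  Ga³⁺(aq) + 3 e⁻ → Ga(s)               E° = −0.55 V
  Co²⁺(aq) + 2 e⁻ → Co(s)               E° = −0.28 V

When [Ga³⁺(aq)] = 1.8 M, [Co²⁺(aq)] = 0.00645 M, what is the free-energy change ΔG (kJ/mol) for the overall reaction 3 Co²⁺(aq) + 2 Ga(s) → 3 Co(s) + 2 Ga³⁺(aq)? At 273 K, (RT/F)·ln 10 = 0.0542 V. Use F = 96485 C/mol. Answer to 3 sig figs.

−119 kJ/mol

With Co²⁺/Co reduced at the cathode, E°cell = −0.28 − (−0.55) = +0.27 V and n = 6.
Here Q = [Ga³⁺(aq)]^2 / [Co²⁺(aq)]^3 = 1.21×10^7 (log Q = 7.082), giving E = +0.27 − (0.0542/6)·(7.082) = +0.2060 V.
Then ΔG = −nFE = −6 × 96485 × +0.2060 J/mol = −119 kJ/mol.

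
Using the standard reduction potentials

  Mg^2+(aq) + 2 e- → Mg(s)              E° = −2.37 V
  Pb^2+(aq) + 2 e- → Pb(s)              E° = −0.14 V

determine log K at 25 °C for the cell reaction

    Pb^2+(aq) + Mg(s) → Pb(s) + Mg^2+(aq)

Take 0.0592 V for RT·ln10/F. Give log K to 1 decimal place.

log K = 75.3

The Pb²⁺/Pb couple is reduced (cathode); E°cell = −0.14 − (−2.37) = +2.23 V with n = 2.
At equilibrium E = 0, so log K = nE°cell / 0.0592 = (2)(+2.23) / 0.0592 = 75.3.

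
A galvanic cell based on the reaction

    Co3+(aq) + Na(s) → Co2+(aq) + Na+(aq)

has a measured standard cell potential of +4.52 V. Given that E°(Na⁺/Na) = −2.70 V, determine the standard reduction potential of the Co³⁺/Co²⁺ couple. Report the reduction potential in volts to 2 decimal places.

+1.82 V

In the reaction as written the Co³⁺/Co²⁺ couple is reduced (cathode) and Na⁺/Na is oxidized (anode), so E°cell = E°(Co³⁺/Co²⁺) − E°(Na⁺/Na).
E°(Co³⁺/Co²⁺) = E°cell + E°(anode) = +4.52 + (−2.70) = +1.82 V.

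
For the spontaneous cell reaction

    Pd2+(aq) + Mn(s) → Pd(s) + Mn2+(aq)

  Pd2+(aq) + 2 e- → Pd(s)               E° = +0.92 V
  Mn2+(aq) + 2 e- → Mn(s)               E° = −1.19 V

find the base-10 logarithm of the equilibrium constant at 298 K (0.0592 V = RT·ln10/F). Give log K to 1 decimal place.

The Pd²⁺/Pd couple is reduced (cathode); E°cell = +0.92 − (−1.19) = +2.11 V with n = 2.
At equilibrium E = 0, so log K = nE°cell / 0.0592 = (2)(+2.11) / 0.0592 = 71.3.

log K = 71.3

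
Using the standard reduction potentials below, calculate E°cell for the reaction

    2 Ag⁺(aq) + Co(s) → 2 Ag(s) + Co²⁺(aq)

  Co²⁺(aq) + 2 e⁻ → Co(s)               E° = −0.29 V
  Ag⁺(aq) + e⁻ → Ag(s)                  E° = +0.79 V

Ag⁺(aq) gains electrons, so the Ag⁺/Ag couple is the cathode; the Co²⁺/Co couple is the anode.
E°cell = E°(cathode) − E°(anode) = +0.79 − (−0.29) = +1.08 V.

+1.08 V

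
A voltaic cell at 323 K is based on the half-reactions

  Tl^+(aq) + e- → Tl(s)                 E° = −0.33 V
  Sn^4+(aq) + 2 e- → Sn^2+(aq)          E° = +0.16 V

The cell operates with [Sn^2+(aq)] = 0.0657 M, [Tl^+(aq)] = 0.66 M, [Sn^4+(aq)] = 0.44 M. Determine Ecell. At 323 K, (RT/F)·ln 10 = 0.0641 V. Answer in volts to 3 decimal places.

The Sn⁴⁺/Sn²⁺ couple has the more positive E°, so it is the cathode; Tl⁺/Tl is the anode.
The standard potential is +0.16 − (−0.33) = +0.49 V and the balanced reaction transfers n = 2 electrons.
For the overall reaction Sn^4+(aq) + 2 Tl(s) → Sn^2+(aq) + 2 Tl^+(aq), Q = ([Sn^2+(aq)]·[Tl^+(aq)]^2) / [Sn^4+(aq)] = 0.065, giving log Q = −1.187.
Applying E = E° − (RT ln10/nF)·log Q gives +0.49 − (0.0641/2)(−1.187) = +0.528 V.

+0.528 V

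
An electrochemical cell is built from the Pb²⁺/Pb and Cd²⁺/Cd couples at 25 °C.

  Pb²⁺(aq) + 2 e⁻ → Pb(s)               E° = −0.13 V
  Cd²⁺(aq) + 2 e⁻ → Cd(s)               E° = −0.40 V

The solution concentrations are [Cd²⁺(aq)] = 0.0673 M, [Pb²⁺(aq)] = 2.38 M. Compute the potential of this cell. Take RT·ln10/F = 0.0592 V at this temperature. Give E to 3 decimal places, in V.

+0.316 V

Since E°(Pb²⁺/Pb) > E°(Cd²⁺/Cd), Pb²⁺/Pb serves as the cathode.
E°cell = E°cat − E°an = −0.13 − (−0.40) = +0.27 V; n = 2.
Balancing gives Pb²⁺(aq) + Cd(s) → Pb(s) + Cd²⁺(aq); hence Q = [Cd²⁺(aq)] / [Pb²⁺(aq)] = 0.0283 (log Q = −1.549).
Applying E = E° − (RT ln10/nF)·log Q gives +0.27 − (0.0592/2)(−1.549) = +0.316 V.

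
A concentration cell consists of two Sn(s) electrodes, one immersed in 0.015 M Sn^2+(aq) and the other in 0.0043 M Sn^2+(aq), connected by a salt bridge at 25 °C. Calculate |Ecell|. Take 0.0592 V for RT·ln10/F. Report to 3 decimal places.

0.016 V

For a concentration cell E°cell = 0, since both electrodes use the same couple.
The compartment with the higher Sn^2+(aq) concentration (0.015 M) acts as the cathode; ions are reduced there and produced at the dilute (0.0043 M) anode.
With n = 2, Ecell = −(0.0592/2)·log([dilute]/[conc]) = −(0.0592/2)·log(0.0043/0.015) = +0.016 V.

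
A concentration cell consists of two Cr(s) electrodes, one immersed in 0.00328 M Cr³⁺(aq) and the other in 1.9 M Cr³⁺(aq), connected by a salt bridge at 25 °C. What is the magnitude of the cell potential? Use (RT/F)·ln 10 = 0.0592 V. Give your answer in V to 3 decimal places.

0.055 V

For a concentration cell E°cell = 0, since both electrodes use the same couple.
The compartment with the higher Cr³⁺(aq) concentration (1.9 M) acts as the cathode; ions are reduced there and produced at the dilute (0.00328 M) anode.
With n = 3, Ecell = −(0.0592/3)·log([dilute]/[conc]) = −(0.0592/3)·log(0.00328/1.9) = +0.055 V.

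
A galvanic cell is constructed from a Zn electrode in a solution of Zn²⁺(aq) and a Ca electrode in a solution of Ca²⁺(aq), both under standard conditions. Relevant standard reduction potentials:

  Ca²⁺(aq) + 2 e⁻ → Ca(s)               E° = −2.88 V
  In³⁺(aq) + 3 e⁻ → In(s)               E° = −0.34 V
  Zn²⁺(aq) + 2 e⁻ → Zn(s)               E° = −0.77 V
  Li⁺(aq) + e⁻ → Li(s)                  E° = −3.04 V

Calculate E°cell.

The Zn²⁺/Zn couple has the higher E°, so Zn ion is reduced (cathode) and Ca is oxidized (anode).
E°cell = E°(cathode) − E°(anode) = −0.77 − (−2.88) = +2.11 V.

+2.11 V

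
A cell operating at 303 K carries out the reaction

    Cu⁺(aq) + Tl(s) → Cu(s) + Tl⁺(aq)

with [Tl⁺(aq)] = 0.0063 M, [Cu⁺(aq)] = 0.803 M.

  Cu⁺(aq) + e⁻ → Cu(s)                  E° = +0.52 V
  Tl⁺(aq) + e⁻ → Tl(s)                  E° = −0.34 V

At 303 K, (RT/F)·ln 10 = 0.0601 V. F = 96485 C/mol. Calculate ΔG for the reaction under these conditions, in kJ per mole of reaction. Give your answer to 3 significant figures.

E°cell = +0.52 − (−0.34) = +0.86 V; the balanced reaction transfers n = 1 electron.
Q = [Tl⁺(aq)] / [Cu⁺(aq)] = 0.00785, so log Q = −2.105 and E = +0.86 − (0.0601/1)(−2.105) = +0.9865 V.
Finally ΔG = −nFE = −(1)(96485 C/mol)(+0.9865 V) = −95.2 kJ/mol.

−95.2 kJ/mol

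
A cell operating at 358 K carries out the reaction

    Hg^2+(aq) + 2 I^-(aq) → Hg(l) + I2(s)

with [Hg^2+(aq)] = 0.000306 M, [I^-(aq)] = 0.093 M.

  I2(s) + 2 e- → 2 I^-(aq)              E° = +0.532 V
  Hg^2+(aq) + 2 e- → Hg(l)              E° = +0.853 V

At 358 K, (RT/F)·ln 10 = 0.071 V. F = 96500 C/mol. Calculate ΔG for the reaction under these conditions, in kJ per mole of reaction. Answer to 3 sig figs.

With Hg²⁺/Hg reduced at the cathode, E°cell = +0.853 − (+0.532) = +0.321 V and n = 2.
Here Q = 1 / ([Hg^2+(aq)]·[I^-(aq)]^2) = 3.78×10^5 (log Q = 5.577), giving E = +0.321 − (0.071/2)·(5.577) = +0.1230 V.
ΔG = −nFE = −(2)(96500)(+0.1230) J/mol = −23.7 kJ/mol.

−23.7 kJ/mol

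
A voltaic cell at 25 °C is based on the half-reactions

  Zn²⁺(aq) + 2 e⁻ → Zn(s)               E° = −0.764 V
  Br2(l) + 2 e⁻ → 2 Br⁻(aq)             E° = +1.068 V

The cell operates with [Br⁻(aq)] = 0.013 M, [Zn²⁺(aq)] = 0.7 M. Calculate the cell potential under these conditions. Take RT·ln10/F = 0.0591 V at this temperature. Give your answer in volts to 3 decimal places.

+1.948 V

Br₂/Br⁻ is reduced (cathode, E° = +1.068 V) and Zn²⁺/Zn is oxidized (anode).
E°cell = +1.068 − (−0.764) = +1.832 V, with n = 2 electrons transferred.
Balancing gives Br2(l) + Zn(s) → 2 Br⁻(aq) + Zn²⁺(aq); hence Q = [Br⁻(aq)]^2·[Zn²⁺(aq)] = 0.000118 (log Q = −3.927).
E = E° − (0.0591/n)·log Q = +1.832 − (0.0591/2)(−3.927) = +1.948 V.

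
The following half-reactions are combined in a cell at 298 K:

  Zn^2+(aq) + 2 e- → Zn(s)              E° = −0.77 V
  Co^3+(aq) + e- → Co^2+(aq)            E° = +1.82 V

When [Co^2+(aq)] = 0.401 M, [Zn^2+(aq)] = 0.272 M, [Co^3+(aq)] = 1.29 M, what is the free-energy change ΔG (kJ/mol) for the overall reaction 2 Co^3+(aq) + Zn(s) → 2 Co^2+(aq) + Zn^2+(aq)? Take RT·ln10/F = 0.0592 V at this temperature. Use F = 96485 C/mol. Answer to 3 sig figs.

The standard cell potential is +1.82 − (−0.77) = +2.59 V, with n = 2 electrons in the balanced equation.
The reaction quotient is ([Co^2+(aq)]^2·[Zn^2+(aq)]) / [Co^3+(aq)]^2 = 0.0263; by Nernst, E = +2.59 − (0.0592/2)(−1.580) = +2.6368 V.
Then ΔG = −nFE = −2 × 96485 × +2.6368 J/mol = −509 kJ/mol.

−509 kJ/mol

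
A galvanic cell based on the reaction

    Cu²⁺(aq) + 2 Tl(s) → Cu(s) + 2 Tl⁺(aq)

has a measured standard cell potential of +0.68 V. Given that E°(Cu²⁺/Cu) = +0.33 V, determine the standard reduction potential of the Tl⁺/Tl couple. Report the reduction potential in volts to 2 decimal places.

−0.35 V

In the reaction as written the Cu²⁺/Cu couple is reduced (cathode) and Tl⁺/Tl is oxidized (anode), so E°cell = E°(Cu²⁺/Cu) − E°(Tl⁺/Tl).
E°(Tl⁺/Tl) = E°(cathode) − E°cell = +0.33 − (+0.68) = −0.35 V.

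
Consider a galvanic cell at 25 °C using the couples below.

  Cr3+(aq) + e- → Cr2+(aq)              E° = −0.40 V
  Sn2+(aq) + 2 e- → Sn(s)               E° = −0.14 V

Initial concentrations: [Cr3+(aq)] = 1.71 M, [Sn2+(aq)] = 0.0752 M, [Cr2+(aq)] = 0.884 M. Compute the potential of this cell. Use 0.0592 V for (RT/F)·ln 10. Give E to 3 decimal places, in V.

Since E°(Sn²⁺/Sn) > E°(Cr³⁺/Cr²⁺), Sn²⁺/Sn serves as the cathode.
E°cell = −0.14 − (−0.40) = +0.26 V, with n = 2 electrons transferred.
For the overall reaction Sn2+(aq) + 2 Cr2+(aq) → Sn(s) + 2 Cr3+(aq), Q = [Cr3+(aq)]^2 / ([Sn2+(aq)]·[Cr2+(aq)]^2) = 49.8, giving log Q = 1.697.
E = E° − (0.0592/n)·log Q = +0.26 − (0.0592/2)(1.697) = +0.210 V.

+0.210 V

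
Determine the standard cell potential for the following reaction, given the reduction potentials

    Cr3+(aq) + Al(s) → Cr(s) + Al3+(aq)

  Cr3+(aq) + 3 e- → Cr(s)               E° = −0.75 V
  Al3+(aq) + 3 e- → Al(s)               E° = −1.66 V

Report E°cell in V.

+0.91 V

Cr3+(aq) gains electrons, so the Cr³⁺/Cr couple is the cathode; the Al³⁺/Al couple is the anode.
E°cell = E°(cathode) − E°(anode) = −0.75 − (−1.66) = +0.91 V.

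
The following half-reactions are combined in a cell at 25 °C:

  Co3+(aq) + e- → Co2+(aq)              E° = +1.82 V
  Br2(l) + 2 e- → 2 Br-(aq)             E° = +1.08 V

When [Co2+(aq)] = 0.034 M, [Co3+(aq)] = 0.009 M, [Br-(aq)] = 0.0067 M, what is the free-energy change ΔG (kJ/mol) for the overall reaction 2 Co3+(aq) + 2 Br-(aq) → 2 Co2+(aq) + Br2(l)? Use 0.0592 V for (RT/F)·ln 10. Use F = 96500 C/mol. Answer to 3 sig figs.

−111 kJ/mol

With Co³⁺/Co²⁺ reduced at the cathode, E°cell = +1.82 − (+1.08) = +0.74 V and n = 2.
The reaction quotient is [Co2+(aq)]^2 / ([Co3+(aq)]^2·[Br-(aq)]^2) = 3.18×10^5; by Nernst, E = +0.74 − (0.0592/2)(5.502) = +0.5771 V.
ΔG = −nFE = −(2)(96500)(+0.5771) J/mol = −111 kJ/mol.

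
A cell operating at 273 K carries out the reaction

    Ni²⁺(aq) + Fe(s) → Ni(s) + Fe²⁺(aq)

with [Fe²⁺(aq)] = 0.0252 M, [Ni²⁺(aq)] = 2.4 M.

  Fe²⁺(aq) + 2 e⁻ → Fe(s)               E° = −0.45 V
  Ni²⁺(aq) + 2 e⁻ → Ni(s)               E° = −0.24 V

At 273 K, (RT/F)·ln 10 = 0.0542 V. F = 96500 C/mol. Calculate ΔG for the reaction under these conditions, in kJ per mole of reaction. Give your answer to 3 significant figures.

−50.9 kJ/mol

E°cell = −0.24 − (−0.45) = +0.21 V; the balanced reaction transfers n = 2 electrons.
Q = [Fe²⁺(aq)] / [Ni²⁺(aq)] = 0.0105, so log Q = −1.979 and E = +0.21 − (0.0542/2)(−1.979) = +0.2636 V.
Then ΔG = −nFE = −2 × 96500 × +0.2636 J/mol = −50.9 kJ/mol.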